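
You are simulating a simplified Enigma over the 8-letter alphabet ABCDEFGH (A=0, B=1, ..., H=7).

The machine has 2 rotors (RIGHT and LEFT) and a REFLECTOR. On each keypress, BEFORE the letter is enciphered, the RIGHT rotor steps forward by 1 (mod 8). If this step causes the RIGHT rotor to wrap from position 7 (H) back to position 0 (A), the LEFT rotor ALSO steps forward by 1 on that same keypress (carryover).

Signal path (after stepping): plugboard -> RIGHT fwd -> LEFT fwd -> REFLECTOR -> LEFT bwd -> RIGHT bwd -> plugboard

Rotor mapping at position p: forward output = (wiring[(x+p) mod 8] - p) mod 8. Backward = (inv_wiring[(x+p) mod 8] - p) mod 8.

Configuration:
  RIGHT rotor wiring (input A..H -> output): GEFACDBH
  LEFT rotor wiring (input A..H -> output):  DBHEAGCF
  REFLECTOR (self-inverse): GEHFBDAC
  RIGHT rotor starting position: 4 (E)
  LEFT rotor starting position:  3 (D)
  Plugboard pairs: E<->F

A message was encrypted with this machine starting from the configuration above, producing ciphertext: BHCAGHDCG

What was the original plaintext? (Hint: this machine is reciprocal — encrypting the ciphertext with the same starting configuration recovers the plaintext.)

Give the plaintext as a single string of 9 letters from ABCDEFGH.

Answer: GDDCHFAAE

Derivation:
Char 1 ('B'): step: R->5, L=3; B->plug->B->R->E->L->C->refl->H->L'->D->R'->G->plug->G
Char 2 ('H'): step: R->6, L=3; H->plug->H->R->F->L->A->refl->G->L'->G->R'->D->plug->D
Char 3 ('C'): step: R->7, L=3; C->plug->C->R->F->L->A->refl->G->L'->G->R'->D->plug->D
Char 4 ('A'): step: R->0, L->4 (L advanced); A->plug->A->R->G->L->D->refl->F->L'->F->R'->C->plug->C
Char 5 ('G'): step: R->1, L=4; G->plug->G->R->G->L->D->refl->F->L'->F->R'->H->plug->H
Char 6 ('H'): step: R->2, L=4; H->plug->H->R->C->L->G->refl->A->L'->H->R'->E->plug->F
Char 7 ('D'): step: R->3, L=4; D->plug->D->R->G->L->D->refl->F->L'->F->R'->A->plug->A
Char 8 ('C'): step: R->4, L=4; C->plug->C->R->F->L->F->refl->D->L'->G->R'->A->plug->A
Char 9 ('G'): step: R->5, L=4; G->plug->G->R->D->L->B->refl->E->L'->A->R'->F->plug->E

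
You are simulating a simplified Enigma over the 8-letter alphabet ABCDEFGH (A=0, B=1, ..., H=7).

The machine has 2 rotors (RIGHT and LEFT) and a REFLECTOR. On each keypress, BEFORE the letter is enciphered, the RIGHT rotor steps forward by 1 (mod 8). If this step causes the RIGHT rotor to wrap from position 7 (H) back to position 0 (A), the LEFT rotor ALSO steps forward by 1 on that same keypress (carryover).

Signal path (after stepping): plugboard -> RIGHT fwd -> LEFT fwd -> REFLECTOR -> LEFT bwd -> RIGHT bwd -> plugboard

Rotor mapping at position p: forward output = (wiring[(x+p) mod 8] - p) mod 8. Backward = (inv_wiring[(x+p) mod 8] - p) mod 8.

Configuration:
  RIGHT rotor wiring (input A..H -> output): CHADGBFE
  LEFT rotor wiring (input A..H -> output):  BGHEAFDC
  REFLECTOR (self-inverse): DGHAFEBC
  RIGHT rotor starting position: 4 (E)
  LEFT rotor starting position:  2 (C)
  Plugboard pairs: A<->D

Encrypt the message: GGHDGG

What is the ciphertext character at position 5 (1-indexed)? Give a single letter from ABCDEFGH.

Char 1 ('G'): step: R->5, L=2; G->plug->G->R->G->L->H->refl->C->L'->B->R'->H->plug->H
Char 2 ('G'): step: R->6, L=2; G->plug->G->R->A->L->F->refl->E->L'->H->R'->A->plug->D
Char 3 ('H'): step: R->7, L=2; H->plug->H->R->G->L->H->refl->C->L'->B->R'->D->plug->A
Char 4 ('D'): step: R->0, L->3 (L advanced); D->plug->A->R->C->L->C->refl->H->L'->E->R'->H->plug->H
Char 5 ('G'): step: R->1, L=3; G->plug->G->R->D->L->A->refl->D->L'->G->R'->A->plug->D

D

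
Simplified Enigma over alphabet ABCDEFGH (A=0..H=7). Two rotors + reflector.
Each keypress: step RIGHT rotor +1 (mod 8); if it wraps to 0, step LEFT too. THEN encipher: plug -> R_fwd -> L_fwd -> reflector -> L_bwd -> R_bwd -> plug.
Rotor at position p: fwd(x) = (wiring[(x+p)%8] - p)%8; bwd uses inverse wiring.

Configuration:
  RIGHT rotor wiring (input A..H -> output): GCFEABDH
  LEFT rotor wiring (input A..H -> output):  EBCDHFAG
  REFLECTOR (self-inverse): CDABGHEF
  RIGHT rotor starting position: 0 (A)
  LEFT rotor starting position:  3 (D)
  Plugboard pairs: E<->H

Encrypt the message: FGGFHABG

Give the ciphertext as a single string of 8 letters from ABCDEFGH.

Answer: HFFGADCD

Derivation:
Char 1 ('F'): step: R->1, L=3; F->plug->F->R->C->L->C->refl->A->L'->A->R'->E->plug->H
Char 2 ('G'): step: R->2, L=3; G->plug->G->R->E->L->D->refl->B->L'->F->R'->F->plug->F
Char 3 ('G'): step: R->3, L=3; G->plug->G->R->H->L->H->refl->F->L'->D->R'->F->plug->F
Char 4 ('F'): step: R->4, L=3; F->plug->F->R->G->L->G->refl->E->L'->B->R'->G->plug->G
Char 5 ('H'): step: R->5, L=3; H->plug->E->R->F->L->B->refl->D->L'->E->R'->A->plug->A
Char 6 ('A'): step: R->6, L=3; A->plug->A->R->F->L->B->refl->D->L'->E->R'->D->plug->D
Char 7 ('B'): step: R->7, L=3; B->plug->B->R->H->L->H->refl->F->L'->D->R'->C->plug->C
Char 8 ('G'): step: R->0, L->4 (L advanced); G->plug->G->R->D->L->C->refl->A->L'->E->R'->D->plug->D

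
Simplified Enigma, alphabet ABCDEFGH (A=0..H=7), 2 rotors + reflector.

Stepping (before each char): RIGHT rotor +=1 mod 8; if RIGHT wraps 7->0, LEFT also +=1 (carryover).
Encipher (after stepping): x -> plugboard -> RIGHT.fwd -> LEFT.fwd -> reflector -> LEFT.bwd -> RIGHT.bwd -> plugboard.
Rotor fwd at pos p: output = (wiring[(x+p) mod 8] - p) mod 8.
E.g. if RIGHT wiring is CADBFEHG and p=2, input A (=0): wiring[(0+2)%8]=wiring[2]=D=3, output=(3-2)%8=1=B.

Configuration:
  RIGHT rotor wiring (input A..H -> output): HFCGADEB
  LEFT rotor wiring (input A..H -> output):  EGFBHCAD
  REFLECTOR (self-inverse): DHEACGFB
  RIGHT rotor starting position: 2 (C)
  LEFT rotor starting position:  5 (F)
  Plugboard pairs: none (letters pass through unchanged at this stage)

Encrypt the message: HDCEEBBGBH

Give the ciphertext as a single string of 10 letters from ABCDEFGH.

Char 1 ('H'): step: R->3, L=5; H->plug->H->R->H->L->C->refl->E->L'->G->R'->E->plug->E
Char 2 ('D'): step: R->4, L=5; D->plug->D->R->F->L->A->refl->D->L'->B->R'->F->plug->F
Char 3 ('C'): step: R->5, L=5; C->plug->C->R->E->L->B->refl->H->L'->D->R'->H->plug->H
Char 4 ('E'): step: R->6, L=5; E->plug->E->R->E->L->B->refl->H->L'->D->R'->B->plug->B
Char 5 ('E'): step: R->7, L=5; E->plug->E->R->H->L->C->refl->E->L'->G->R'->C->plug->C
Char 6 ('B'): step: R->0, L->6 (L advanced); B->plug->B->R->F->L->D->refl->A->L'->D->R'->F->plug->F
Char 7 ('B'): step: R->1, L=6; B->plug->B->R->B->L->F->refl->G->L'->C->R'->E->plug->E
Char 8 ('G'): step: R->2, L=6; G->plug->G->R->F->L->D->refl->A->L'->D->R'->H->plug->H
Char 9 ('B'): step: R->3, L=6; B->plug->B->R->F->L->D->refl->A->L'->D->R'->A->plug->A
Char 10 ('H'): step: R->4, L=6; H->plug->H->R->C->L->G->refl->F->L'->B->R'->F->plug->F

Answer: EFHBCFEHAF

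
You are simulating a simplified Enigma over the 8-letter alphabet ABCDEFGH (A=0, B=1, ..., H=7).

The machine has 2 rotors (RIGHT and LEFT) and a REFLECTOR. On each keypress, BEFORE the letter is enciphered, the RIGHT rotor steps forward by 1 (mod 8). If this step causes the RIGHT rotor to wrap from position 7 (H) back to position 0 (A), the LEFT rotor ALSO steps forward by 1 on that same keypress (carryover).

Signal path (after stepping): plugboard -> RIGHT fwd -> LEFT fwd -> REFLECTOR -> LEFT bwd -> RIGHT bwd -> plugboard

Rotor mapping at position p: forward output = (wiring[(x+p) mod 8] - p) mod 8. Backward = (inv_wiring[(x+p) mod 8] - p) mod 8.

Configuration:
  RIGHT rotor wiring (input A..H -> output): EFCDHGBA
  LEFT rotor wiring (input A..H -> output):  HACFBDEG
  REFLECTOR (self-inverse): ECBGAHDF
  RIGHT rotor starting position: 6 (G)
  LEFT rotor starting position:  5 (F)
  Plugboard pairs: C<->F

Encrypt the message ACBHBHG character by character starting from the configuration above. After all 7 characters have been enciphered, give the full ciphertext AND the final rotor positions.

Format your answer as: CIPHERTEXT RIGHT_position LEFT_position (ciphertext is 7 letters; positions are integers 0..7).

Char 1 ('A'): step: R->7, L=5; A->plug->A->R->B->L->H->refl->F->L'->F->R'->B->plug->B
Char 2 ('C'): step: R->0, L->6 (L advanced); C->plug->F->R->G->L->D->refl->G->L'->A->R'->H->plug->H
Char 3 ('B'): step: R->1, L=6; B->plug->B->R->B->L->A->refl->E->L'->E->R'->A->plug->A
Char 4 ('H'): step: R->2, L=6; H->plug->H->R->D->L->C->refl->B->L'->C->R'->G->plug->G
Char 5 ('B'): step: R->3, L=6; B->plug->B->R->E->L->E->refl->A->L'->B->R'->F->plug->C
Char 6 ('H'): step: R->4, L=6; H->plug->H->R->H->L->F->refl->H->L'->F->R'->C->plug->F
Char 7 ('G'): step: R->5, L=6; G->plug->G->R->G->L->D->refl->G->L'->A->R'->E->plug->E
Final: ciphertext=BHAGCFE, RIGHT=5, LEFT=6

Answer: BHAGCFE 5 6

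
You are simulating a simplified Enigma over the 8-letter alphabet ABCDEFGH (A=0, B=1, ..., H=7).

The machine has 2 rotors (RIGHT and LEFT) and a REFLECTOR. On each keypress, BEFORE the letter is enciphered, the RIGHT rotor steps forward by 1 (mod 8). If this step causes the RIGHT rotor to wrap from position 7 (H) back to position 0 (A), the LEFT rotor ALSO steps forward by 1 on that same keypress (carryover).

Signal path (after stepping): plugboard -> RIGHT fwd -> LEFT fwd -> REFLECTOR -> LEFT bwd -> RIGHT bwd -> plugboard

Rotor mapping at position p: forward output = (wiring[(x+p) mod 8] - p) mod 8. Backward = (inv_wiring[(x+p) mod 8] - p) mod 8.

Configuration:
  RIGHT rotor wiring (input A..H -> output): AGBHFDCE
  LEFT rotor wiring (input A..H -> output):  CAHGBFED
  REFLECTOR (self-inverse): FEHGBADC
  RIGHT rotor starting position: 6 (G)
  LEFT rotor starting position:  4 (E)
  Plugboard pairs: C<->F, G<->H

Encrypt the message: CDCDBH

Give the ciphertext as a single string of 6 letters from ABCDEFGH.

Answer: HBABAA

Derivation:
Char 1 ('C'): step: R->7, L=4; C->plug->F->R->G->L->D->refl->G->L'->E->R'->G->plug->H
Char 2 ('D'): step: R->0, L->5 (L advanced); D->plug->D->R->H->L->E->refl->B->L'->G->R'->B->plug->B
Char 3 ('C'): step: R->1, L=5; C->plug->F->R->B->L->H->refl->C->L'->F->R'->A->plug->A
Char 4 ('D'): step: R->2, L=5; D->plug->D->R->B->L->H->refl->C->L'->F->R'->B->plug->B
Char 5 ('B'): step: R->3, L=5; B->plug->B->R->C->L->G->refl->D->L'->E->R'->A->plug->A
Char 6 ('H'): step: R->4, L=5; H->plug->G->R->F->L->C->refl->H->L'->B->R'->A->plug->A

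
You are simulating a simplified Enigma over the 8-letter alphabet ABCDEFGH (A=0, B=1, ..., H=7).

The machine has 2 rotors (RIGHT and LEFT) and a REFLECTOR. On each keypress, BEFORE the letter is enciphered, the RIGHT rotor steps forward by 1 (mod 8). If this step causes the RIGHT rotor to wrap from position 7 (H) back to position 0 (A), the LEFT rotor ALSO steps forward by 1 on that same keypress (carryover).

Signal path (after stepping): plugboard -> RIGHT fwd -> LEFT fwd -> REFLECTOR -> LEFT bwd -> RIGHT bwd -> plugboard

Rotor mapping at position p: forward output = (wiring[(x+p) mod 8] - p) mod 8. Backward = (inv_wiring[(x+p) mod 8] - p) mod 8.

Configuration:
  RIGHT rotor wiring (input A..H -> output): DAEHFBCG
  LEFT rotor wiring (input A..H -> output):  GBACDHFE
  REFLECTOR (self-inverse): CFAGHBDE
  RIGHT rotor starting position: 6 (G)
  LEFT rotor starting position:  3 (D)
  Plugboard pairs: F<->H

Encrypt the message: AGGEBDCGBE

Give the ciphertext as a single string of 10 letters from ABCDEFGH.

Char 1 ('A'): step: R->7, L=3; A->plug->A->R->H->L->F->refl->B->L'->E->R'->B->plug->B
Char 2 ('G'): step: R->0, L->4 (L advanced); G->plug->G->R->C->L->B->refl->F->L'->F->R'->E->plug->E
Char 3 ('G'): step: R->1, L=4; G->plug->G->R->F->L->F->refl->B->L'->C->R'->H->plug->F
Char 4 ('E'): step: R->2, L=4; E->plug->E->R->A->L->H->refl->E->L'->G->R'->H->plug->F
Char 5 ('B'): step: R->3, L=4; B->plug->B->R->C->L->B->refl->F->L'->F->R'->G->plug->G
Char 6 ('D'): step: R->4, L=4; D->plug->D->R->C->L->B->refl->F->L'->F->R'->B->plug->B
Char 7 ('C'): step: R->5, L=4; C->plug->C->R->B->L->D->refl->G->L'->H->R'->F->plug->H
Char 8 ('G'): step: R->6, L=4; G->plug->G->R->H->L->G->refl->D->L'->B->R'->F->plug->H
Char 9 ('B'): step: R->7, L=4; B->plug->B->R->E->L->C->refl->A->L'->D->R'->H->plug->F
Char 10 ('E'): step: R->0, L->5 (L advanced); E->plug->E->R->F->L->D->refl->G->L'->H->R'->D->plug->D

Answer: BEFFGBHHFD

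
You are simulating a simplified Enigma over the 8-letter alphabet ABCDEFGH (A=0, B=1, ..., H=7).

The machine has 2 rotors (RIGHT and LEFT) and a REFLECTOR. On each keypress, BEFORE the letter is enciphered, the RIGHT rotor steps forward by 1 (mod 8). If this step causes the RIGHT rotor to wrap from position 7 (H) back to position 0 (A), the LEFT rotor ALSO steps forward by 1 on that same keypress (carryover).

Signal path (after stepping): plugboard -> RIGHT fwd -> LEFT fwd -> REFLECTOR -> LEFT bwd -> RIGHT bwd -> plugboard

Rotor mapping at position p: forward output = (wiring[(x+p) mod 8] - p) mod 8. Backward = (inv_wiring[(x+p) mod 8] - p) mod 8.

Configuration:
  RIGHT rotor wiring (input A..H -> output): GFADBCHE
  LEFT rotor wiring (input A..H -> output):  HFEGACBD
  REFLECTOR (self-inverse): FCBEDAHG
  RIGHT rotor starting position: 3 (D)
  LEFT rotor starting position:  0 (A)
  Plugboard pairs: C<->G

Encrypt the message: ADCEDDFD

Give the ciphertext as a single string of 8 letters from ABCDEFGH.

Char 1 ('A'): step: R->4, L=0; A->plug->A->R->F->L->C->refl->B->L'->G->R'->B->plug->B
Char 2 ('D'): step: R->5, L=0; D->plug->D->R->B->L->F->refl->A->L'->E->R'->H->plug->H
Char 3 ('C'): step: R->6, L=0; C->plug->G->R->D->L->G->refl->H->L'->A->R'->C->plug->G
Char 4 ('E'): step: R->7, L=0; E->plug->E->R->E->L->A->refl->F->L'->B->R'->D->plug->D
Char 5 ('D'): step: R->0, L->1 (L advanced); D->plug->D->R->D->L->H->refl->G->L'->H->R'->G->plug->C
Char 6 ('D'): step: R->1, L=1; D->plug->D->R->A->L->E->refl->D->L'->B->R'->E->plug->E
Char 7 ('F'): step: R->2, L=1; F->plug->F->R->C->L->F->refl->A->L'->F->R'->E->plug->E
Char 8 ('D'): step: R->3, L=1; D->plug->D->R->E->L->B->refl->C->L'->G->R'->B->plug->B

Answer: BHGDCEEB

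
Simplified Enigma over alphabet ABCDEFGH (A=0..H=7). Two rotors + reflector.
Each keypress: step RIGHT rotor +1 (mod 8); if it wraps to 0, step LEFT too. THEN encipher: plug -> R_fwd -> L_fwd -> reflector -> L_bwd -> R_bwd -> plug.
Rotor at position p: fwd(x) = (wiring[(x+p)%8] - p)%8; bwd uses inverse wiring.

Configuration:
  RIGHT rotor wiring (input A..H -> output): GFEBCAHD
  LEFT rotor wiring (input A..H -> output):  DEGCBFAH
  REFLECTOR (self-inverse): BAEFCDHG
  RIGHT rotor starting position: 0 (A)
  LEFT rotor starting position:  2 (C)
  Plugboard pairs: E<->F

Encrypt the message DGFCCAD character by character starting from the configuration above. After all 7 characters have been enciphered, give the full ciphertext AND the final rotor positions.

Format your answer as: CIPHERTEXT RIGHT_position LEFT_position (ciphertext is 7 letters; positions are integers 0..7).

Char 1 ('D'): step: R->1, L=2; D->plug->D->R->B->L->A->refl->B->L'->G->R'->F->plug->E
Char 2 ('G'): step: R->2, L=2; G->plug->G->R->E->L->G->refl->H->L'->C->R'->A->plug->A
Char 3 ('F'): step: R->3, L=2; F->plug->E->R->A->L->E->refl->C->L'->H->R'->B->plug->B
Char 4 ('C'): step: R->4, L=2; C->plug->C->R->D->L->D->refl->F->L'->F->R'->H->plug->H
Char 5 ('C'): step: R->5, L=2; C->plug->C->R->G->L->B->refl->A->L'->B->R'->D->plug->D
Char 6 ('A'): step: R->6, L=2; A->plug->A->R->B->L->A->refl->B->L'->G->R'->E->plug->F
Char 7 ('D'): step: R->7, L=2; D->plug->D->R->F->L->F->refl->D->L'->D->R'->F->plug->E
Final: ciphertext=EABHDFE, RIGHT=7, LEFT=2

Answer: EABHDFE 7 2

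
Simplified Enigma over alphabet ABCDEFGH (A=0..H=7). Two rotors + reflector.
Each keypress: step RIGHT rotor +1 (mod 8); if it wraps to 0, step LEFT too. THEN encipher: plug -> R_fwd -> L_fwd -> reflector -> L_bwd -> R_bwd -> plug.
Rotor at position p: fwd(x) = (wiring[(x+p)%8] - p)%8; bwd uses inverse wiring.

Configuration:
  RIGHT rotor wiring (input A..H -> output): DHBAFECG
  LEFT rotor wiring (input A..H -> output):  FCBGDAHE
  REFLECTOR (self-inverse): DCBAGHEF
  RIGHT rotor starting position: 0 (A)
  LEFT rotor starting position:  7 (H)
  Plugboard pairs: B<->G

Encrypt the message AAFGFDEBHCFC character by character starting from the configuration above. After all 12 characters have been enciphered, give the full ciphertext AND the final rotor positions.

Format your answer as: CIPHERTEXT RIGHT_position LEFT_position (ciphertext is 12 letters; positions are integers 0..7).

Answer: EDBHHCBCFAHG 4 0

Derivation:
Char 1 ('A'): step: R->1, L=7; A->plug->A->R->G->L->B->refl->C->L'->D->R'->E->plug->E
Char 2 ('A'): step: R->2, L=7; A->plug->A->R->H->L->A->refl->D->L'->C->R'->D->plug->D
Char 3 ('F'): step: R->3, L=7; F->plug->F->R->A->L->F->refl->H->L'->E->R'->G->plug->B
Char 4 ('G'): step: R->4, L=7; G->plug->B->R->A->L->F->refl->H->L'->E->R'->H->plug->H
Char 5 ('F'): step: R->5, L=7; F->plug->F->R->E->L->H->refl->F->L'->A->R'->H->plug->H
Char 6 ('D'): step: R->6, L=7; D->plug->D->R->B->L->G->refl->E->L'->F->R'->C->plug->C
Char 7 ('E'): step: R->7, L=7; E->plug->E->R->B->L->G->refl->E->L'->F->R'->G->plug->B
Char 8 ('B'): step: R->0, L->0 (L advanced); B->plug->G->R->C->L->B->refl->C->L'->B->R'->C->plug->C
Char 9 ('H'): step: R->1, L=0; H->plug->H->R->C->L->B->refl->C->L'->B->R'->F->plug->F
Char 10 ('C'): step: R->2, L=0; C->plug->C->R->D->L->G->refl->E->L'->H->R'->A->plug->A
Char 11 ('F'): step: R->3, L=0; F->plug->F->R->A->L->F->refl->H->L'->G->R'->H->plug->H
Char 12 ('C'): step: R->4, L=0; C->plug->C->R->G->L->H->refl->F->L'->A->R'->B->plug->G
Final: ciphertext=EDBHHCBCFAHG, RIGHT=4, LEFT=0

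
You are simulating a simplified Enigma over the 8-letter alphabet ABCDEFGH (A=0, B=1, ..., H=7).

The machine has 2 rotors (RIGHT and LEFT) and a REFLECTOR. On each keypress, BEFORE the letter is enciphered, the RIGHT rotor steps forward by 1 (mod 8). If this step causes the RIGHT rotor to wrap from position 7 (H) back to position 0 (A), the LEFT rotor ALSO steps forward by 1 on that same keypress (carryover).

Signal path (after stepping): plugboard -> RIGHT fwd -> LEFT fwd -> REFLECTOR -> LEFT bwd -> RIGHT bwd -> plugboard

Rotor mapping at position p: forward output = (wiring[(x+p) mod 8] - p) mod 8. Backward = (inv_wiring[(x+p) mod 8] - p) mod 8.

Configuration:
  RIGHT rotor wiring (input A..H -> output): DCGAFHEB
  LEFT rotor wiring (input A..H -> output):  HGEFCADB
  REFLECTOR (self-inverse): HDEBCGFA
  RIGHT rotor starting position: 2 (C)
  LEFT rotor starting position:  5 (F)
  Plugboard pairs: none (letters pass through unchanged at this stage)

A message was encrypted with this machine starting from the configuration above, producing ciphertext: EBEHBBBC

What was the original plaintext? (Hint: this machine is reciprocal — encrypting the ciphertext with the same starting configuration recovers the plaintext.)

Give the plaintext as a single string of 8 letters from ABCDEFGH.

Char 1 ('E'): step: R->3, L=5; E->plug->E->R->G->L->A->refl->H->L'->F->R'->A->plug->A
Char 2 ('B'): step: R->4, L=5; B->plug->B->R->D->L->C->refl->E->L'->C->R'->G->plug->G
Char 3 ('E'): step: R->5, L=5; E->plug->E->R->F->L->H->refl->A->L'->G->R'->D->plug->D
Char 4 ('H'): step: R->6, L=5; H->plug->H->R->B->L->G->refl->F->L'->H->R'->G->plug->G
Char 5 ('B'): step: R->7, L=5; B->plug->B->R->E->L->B->refl->D->L'->A->R'->G->plug->G
Char 6 ('B'): step: R->0, L->6 (L advanced); B->plug->B->R->C->L->B->refl->D->L'->B->R'->H->plug->H
Char 7 ('B'): step: R->1, L=6; B->plug->B->R->F->L->H->refl->A->L'->D->R'->F->plug->F
Char 8 ('C'): step: R->2, L=6; C->plug->C->R->D->L->A->refl->H->L'->F->R'->D->plug->D

Answer: AGDGGHFD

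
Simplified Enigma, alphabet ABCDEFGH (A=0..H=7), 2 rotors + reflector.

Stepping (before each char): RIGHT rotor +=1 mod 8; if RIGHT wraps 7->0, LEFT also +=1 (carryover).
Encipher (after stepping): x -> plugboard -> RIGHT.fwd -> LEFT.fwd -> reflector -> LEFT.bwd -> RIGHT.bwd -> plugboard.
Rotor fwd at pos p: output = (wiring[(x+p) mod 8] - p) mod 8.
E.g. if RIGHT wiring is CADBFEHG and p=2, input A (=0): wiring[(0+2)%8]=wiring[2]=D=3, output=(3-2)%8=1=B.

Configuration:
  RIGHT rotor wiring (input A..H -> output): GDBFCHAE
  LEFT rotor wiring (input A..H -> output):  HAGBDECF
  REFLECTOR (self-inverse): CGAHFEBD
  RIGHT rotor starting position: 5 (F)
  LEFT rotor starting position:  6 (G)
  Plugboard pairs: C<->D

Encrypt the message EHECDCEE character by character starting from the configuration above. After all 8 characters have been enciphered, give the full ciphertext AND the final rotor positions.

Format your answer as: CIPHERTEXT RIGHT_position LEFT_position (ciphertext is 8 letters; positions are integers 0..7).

Char 1 ('E'): step: R->6, L=6; E->plug->E->R->D->L->C->refl->A->L'->E->R'->G->plug->G
Char 2 ('H'): step: R->7, L=6; H->plug->H->R->B->L->H->refl->D->L'->F->R'->A->plug->A
Char 3 ('E'): step: R->0, L->7 (L advanced); E->plug->E->R->C->L->B->refl->G->L'->A->R'->G->plug->G
Char 4 ('C'): step: R->1, L=7; C->plug->D->R->B->L->A->refl->C->L'->E->R'->C->plug->D
Char 5 ('D'): step: R->2, L=7; D->plug->C->R->A->L->G->refl->B->L'->C->R'->F->plug->F
Char 6 ('C'): step: R->3, L=7; C->plug->D->R->F->L->E->refl->F->L'->G->R'->H->plug->H
Char 7 ('E'): step: R->4, L=7; E->plug->E->R->C->L->B->refl->G->L'->A->R'->D->plug->C
Char 8 ('E'): step: R->5, L=7; E->plug->E->R->G->L->F->refl->E->L'->F->R'->H->plug->H
Final: ciphertext=GAGDFHCH, RIGHT=5, LEFT=7

Answer: GAGDFHCH 5 7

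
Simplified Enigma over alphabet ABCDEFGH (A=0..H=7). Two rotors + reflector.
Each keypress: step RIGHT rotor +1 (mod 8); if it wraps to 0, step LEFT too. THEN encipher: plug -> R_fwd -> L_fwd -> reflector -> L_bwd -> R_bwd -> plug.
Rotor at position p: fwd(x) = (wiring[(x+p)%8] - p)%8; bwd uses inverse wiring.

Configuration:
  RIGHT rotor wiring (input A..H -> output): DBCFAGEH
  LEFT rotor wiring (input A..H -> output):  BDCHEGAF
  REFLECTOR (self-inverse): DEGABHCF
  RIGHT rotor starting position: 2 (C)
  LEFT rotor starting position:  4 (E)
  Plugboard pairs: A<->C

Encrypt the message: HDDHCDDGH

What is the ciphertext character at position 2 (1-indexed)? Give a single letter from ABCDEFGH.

Char 1 ('H'): step: R->3, L=4; H->plug->H->R->H->L->D->refl->A->L'->A->R'->F->plug->F
Char 2 ('D'): step: R->4, L=4; D->plug->D->R->D->L->B->refl->E->L'->C->R'->B->plug->B

B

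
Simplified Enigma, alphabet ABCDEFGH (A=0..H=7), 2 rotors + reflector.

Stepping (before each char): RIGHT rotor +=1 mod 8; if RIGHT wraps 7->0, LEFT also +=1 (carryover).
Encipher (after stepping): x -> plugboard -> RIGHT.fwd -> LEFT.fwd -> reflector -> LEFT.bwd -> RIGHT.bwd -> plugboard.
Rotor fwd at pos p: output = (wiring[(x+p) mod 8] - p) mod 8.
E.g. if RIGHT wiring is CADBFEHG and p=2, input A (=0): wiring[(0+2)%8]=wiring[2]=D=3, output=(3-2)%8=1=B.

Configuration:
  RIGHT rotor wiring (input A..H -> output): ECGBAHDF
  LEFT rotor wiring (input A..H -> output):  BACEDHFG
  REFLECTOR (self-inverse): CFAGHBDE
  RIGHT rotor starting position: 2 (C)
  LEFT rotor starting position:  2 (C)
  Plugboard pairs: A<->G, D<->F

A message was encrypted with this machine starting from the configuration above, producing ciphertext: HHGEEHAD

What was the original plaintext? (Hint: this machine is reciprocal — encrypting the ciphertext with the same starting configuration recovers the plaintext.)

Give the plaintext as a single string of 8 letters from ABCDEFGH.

Char 1 ('H'): step: R->3, L=2; H->plug->H->R->D->L->F->refl->B->L'->C->R'->E->plug->E
Char 2 ('H'): step: R->4, L=2; H->plug->H->R->F->L->E->refl->H->L'->G->R'->F->plug->D
Char 3 ('G'): step: R->5, L=2; G->plug->A->R->C->L->B->refl->F->L'->D->R'->H->plug->H
Char 4 ('E'): step: R->6, L=2; E->plug->E->R->A->L->A->refl->C->L'->B->R'->H->plug->H
Char 5 ('E'): step: R->7, L=2; E->plug->E->R->C->L->B->refl->F->L'->D->R'->C->plug->C
Char 6 ('H'): step: R->0, L->3 (L advanced); H->plug->H->R->F->L->G->refl->D->L'->E->R'->A->plug->G
Char 7 ('A'): step: R->1, L=3; A->plug->G->R->E->L->D->refl->G->L'->F->R'->B->plug->B
Char 8 ('D'): step: R->2, L=3; D->plug->F->R->D->L->C->refl->A->L'->B->R'->E->plug->E

Answer: EDHHCGBE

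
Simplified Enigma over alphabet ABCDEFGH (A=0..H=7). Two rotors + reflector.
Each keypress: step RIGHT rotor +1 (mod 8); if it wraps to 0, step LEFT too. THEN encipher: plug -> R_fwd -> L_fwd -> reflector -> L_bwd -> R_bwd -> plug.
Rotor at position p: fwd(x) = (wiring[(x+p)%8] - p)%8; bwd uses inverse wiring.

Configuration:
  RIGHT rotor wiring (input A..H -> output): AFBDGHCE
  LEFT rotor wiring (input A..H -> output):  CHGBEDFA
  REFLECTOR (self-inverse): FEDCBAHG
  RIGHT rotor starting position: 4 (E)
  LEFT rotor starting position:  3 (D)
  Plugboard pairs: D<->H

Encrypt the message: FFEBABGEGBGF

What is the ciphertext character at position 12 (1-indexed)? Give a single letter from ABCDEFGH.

Char 1 ('F'): step: R->5, L=3; F->plug->F->R->E->L->F->refl->A->L'->C->R'->A->plug->A
Char 2 ('F'): step: R->6, L=3; F->plug->F->R->F->L->H->refl->G->L'->A->R'->G->plug->G
Char 3 ('E'): step: R->7, L=3; E->plug->E->R->E->L->F->refl->A->L'->C->R'->D->plug->H
Char 4 ('B'): step: R->0, L->4 (L advanced); B->plug->B->R->F->L->D->refl->C->L'->G->R'->E->plug->E
Char 5 ('A'): step: R->1, L=4; A->plug->A->R->E->L->G->refl->H->L'->B->R'->F->plug->F
Char 6 ('B'): step: R->2, L=4; B->plug->B->R->B->L->H->refl->G->L'->E->R'->C->plug->C
Char 7 ('G'): step: R->3, L=4; G->plug->G->R->C->L->B->refl->E->L'->D->R'->B->plug->B
Char 8 ('E'): step: R->4, L=4; E->plug->E->R->E->L->G->refl->H->L'->B->R'->F->plug->F
Char 9 ('G'): step: R->5, L=4; G->plug->G->R->G->L->C->refl->D->L'->F->R'->B->plug->B
Char 10 ('B'): step: R->6, L=4; B->plug->B->R->G->L->C->refl->D->L'->F->R'->F->plug->F
Char 11 ('G'): step: R->7, L=4; G->plug->G->R->A->L->A->refl->F->L'->H->R'->F->plug->F
Char 12 ('F'): step: R->0, L->5 (L advanced); F->plug->F->R->H->L->H->refl->G->L'->A->R'->A->plug->A

A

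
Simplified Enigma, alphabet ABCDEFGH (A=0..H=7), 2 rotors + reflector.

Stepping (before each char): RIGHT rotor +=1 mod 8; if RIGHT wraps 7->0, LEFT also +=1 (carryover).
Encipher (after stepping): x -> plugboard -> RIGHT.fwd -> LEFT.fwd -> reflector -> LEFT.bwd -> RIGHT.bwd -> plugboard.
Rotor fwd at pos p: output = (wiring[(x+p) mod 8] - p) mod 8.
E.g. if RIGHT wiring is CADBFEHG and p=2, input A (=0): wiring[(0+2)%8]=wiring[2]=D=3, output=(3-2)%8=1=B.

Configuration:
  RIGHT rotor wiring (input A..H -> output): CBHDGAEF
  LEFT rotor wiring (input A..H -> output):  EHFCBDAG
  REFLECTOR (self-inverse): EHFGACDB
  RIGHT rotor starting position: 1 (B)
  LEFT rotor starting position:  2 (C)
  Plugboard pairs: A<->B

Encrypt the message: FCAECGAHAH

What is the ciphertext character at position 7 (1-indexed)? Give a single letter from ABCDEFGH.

Char 1 ('F'): step: R->2, L=2; F->plug->F->R->D->L->B->refl->H->L'->C->R'->E->plug->E
Char 2 ('C'): step: R->3, L=2; C->plug->C->R->F->L->E->refl->A->L'->B->R'->D->plug->D
Char 3 ('A'): step: R->4, L=2; A->plug->B->R->E->L->G->refl->D->L'->A->R'->C->plug->C
Char 4 ('E'): step: R->5, L=2; E->plug->E->R->E->L->G->refl->D->L'->A->R'->C->plug->C
Char 5 ('C'): step: R->6, L=2; C->plug->C->R->E->L->G->refl->D->L'->A->R'->G->plug->G
Char 6 ('G'): step: R->7, L=2; G->plug->G->R->B->L->A->refl->E->L'->F->R'->H->plug->H
Char 7 ('A'): step: R->0, L->3 (L advanced); A->plug->B->R->B->L->G->refl->D->L'->E->R'->G->plug->G

G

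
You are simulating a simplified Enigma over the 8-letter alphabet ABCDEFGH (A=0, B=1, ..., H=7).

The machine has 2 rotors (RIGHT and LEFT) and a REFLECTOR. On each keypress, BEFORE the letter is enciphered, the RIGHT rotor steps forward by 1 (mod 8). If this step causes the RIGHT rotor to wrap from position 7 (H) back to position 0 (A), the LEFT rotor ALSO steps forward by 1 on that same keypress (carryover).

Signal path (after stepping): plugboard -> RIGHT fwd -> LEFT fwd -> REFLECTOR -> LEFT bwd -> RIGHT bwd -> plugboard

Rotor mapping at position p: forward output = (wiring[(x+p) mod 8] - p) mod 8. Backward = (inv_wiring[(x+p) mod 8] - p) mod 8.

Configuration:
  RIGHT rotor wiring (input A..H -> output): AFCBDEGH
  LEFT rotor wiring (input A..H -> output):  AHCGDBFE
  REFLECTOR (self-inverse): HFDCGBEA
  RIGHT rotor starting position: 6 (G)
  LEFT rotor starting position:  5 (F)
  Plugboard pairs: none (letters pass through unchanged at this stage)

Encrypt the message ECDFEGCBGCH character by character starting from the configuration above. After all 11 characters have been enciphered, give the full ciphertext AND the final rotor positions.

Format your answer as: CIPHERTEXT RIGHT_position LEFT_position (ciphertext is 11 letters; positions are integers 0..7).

Answer: BHHACDAEAFF 1 7

Derivation:
Char 1 ('E'): step: R->7, L=5; E->plug->E->R->C->L->H->refl->A->L'->B->R'->B->plug->B
Char 2 ('C'): step: R->0, L->6 (L advanced); C->plug->C->R->C->L->C->refl->D->L'->H->R'->H->plug->H
Char 3 ('D'): step: R->1, L=6; D->plug->D->R->C->L->C->refl->D->L'->H->R'->H->plug->H
Char 4 ('F'): step: R->2, L=6; F->plug->F->R->F->L->A->refl->H->L'->A->R'->A->plug->A
Char 5 ('E'): step: R->3, L=6; E->plug->E->R->E->L->E->refl->G->L'->B->R'->C->plug->C
Char 6 ('G'): step: R->4, L=6; G->plug->G->R->G->L->F->refl->B->L'->D->R'->D->plug->D
Char 7 ('C'): step: R->5, L=6; C->plug->C->R->C->L->C->refl->D->L'->H->R'->A->plug->A
Char 8 ('B'): step: R->6, L=6; B->plug->B->R->B->L->G->refl->E->L'->E->R'->E->plug->E
Char 9 ('G'): step: R->7, L=6; G->plug->G->R->F->L->A->refl->H->L'->A->R'->A->plug->A
Char 10 ('C'): step: R->0, L->7 (L advanced); C->plug->C->R->C->L->A->refl->H->L'->E->R'->F->plug->F
Char 11 ('H'): step: R->1, L=7; H->plug->H->R->H->L->G->refl->E->L'->F->R'->F->plug->F
Final: ciphertext=BHHACDAEAFF, RIGHT=1, LEFT=7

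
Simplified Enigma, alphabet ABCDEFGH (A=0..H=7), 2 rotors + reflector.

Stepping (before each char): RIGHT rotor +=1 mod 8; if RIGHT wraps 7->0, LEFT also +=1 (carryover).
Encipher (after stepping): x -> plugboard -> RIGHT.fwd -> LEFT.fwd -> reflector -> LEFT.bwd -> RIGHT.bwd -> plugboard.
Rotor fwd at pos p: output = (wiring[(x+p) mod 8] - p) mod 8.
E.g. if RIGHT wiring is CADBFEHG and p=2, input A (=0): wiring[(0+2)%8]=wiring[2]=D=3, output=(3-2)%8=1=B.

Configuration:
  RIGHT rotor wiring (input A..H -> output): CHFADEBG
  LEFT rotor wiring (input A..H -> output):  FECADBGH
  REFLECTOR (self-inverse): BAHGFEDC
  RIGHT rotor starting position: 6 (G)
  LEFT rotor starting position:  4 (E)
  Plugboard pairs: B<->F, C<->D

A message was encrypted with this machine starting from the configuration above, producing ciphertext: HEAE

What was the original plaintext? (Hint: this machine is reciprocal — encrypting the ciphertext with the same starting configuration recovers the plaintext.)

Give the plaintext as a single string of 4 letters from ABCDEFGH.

Char 1 ('H'): step: R->7, L=4; H->plug->H->R->C->L->C->refl->H->L'->A->R'->C->plug->D
Char 2 ('E'): step: R->0, L->5 (L advanced); E->plug->E->R->D->L->A->refl->B->L'->B->R'->G->plug->G
Char 3 ('A'): step: R->1, L=5; A->plug->A->R->G->L->D->refl->G->L'->H->R'->C->plug->D
Char 4 ('E'): step: R->2, L=5; E->plug->E->R->H->L->G->refl->D->L'->G->R'->B->plug->F

Answer: DGDF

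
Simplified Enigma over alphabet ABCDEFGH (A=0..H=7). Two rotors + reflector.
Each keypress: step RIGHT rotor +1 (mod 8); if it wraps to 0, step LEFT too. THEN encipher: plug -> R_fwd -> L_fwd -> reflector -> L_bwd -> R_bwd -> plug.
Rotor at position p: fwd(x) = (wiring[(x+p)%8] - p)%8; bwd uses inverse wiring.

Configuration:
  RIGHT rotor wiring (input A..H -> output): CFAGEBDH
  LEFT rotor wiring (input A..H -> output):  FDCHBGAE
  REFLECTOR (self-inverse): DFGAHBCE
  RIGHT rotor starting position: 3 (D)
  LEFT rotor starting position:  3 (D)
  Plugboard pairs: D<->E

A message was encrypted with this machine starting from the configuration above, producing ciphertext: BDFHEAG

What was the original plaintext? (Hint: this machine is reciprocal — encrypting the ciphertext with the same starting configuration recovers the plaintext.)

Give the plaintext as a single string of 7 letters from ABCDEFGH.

Char 1 ('B'): step: R->4, L=3; B->plug->B->R->F->L->C->refl->G->L'->B->R'->F->plug->F
Char 2 ('D'): step: R->5, L=3; D->plug->E->R->A->L->E->refl->H->L'->H->R'->H->plug->H
Char 3 ('F'): step: R->6, L=3; F->plug->F->R->A->L->E->refl->H->L'->H->R'->D->plug->E
Char 4 ('H'): step: R->7, L=3; H->plug->H->R->E->L->B->refl->F->L'->D->R'->B->plug->B
Char 5 ('E'): step: R->0, L->4 (L advanced); E->plug->D->R->G->L->G->refl->C->L'->B->R'->F->plug->F
Char 6 ('A'): step: R->1, L=4; A->plug->A->R->E->L->B->refl->F->L'->A->R'->E->plug->D
Char 7 ('G'): step: R->2, L=4; G->plug->G->R->A->L->F->refl->B->L'->E->R'->B->plug->B

Answer: FHEBFDB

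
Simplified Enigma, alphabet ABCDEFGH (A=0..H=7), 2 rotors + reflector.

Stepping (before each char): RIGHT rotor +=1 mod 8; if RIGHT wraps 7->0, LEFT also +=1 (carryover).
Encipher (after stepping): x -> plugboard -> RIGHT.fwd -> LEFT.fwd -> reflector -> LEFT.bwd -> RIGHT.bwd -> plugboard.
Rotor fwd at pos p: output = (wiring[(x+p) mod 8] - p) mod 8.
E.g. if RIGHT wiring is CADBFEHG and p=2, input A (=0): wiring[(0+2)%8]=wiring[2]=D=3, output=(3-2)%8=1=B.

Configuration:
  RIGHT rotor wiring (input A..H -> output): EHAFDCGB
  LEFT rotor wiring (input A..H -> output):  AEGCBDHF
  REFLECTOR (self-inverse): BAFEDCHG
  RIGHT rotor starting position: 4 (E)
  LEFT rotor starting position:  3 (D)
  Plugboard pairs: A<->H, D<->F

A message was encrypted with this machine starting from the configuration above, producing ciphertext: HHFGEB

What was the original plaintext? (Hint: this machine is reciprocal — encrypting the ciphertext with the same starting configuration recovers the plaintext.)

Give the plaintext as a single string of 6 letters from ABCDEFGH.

Answer: CFCCBA

Derivation:
Char 1 ('H'): step: R->5, L=3; H->plug->A->R->F->L->F->refl->C->L'->E->R'->C->plug->C
Char 2 ('H'): step: R->6, L=3; H->plug->A->R->A->L->H->refl->G->L'->B->R'->D->plug->F
Char 3 ('F'): step: R->7, L=3; F->plug->D->R->B->L->G->refl->H->L'->A->R'->C->plug->C
Char 4 ('G'): step: R->0, L->4 (L advanced); G->plug->G->R->G->L->C->refl->F->L'->A->R'->C->plug->C
Char 5 ('E'): step: R->1, L=4; E->plug->E->R->B->L->H->refl->G->L'->H->R'->B->plug->B
Char 6 ('B'): step: R->2, L=4; B->plug->B->R->D->L->B->refl->A->L'->F->R'->H->plug->A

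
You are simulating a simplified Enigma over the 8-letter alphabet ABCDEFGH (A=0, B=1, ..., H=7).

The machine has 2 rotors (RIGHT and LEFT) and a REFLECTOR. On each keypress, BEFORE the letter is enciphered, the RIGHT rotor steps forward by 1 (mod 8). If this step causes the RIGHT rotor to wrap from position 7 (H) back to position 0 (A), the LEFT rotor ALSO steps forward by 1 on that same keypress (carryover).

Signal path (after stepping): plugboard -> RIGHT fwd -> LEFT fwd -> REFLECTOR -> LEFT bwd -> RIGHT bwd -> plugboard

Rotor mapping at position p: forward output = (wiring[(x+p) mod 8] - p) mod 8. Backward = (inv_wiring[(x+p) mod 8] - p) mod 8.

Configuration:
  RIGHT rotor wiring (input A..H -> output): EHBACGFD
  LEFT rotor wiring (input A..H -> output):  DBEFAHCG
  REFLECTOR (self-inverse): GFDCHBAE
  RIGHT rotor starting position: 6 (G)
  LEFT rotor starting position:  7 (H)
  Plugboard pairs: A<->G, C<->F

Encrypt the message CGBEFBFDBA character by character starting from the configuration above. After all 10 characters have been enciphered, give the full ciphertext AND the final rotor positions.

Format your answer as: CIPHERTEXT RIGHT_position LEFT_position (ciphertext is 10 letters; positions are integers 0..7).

Answer: BBGCCABEDC 0 1

Derivation:
Char 1 ('C'): step: R->7, L=7; C->plug->F->R->D->L->F->refl->B->L'->F->R'->B->plug->B
Char 2 ('G'): step: R->0, L->0 (L advanced); G->plug->A->R->E->L->A->refl->G->L'->H->R'->B->plug->B
Char 3 ('B'): step: R->1, L=0; B->plug->B->R->A->L->D->refl->C->L'->G->R'->A->plug->G
Char 4 ('E'): step: R->2, L=0; E->plug->E->R->D->L->F->refl->B->L'->B->R'->F->plug->C
Char 5 ('F'): step: R->3, L=0; F->plug->C->R->D->L->F->refl->B->L'->B->R'->F->plug->C
Char 6 ('B'): step: R->4, L=0; B->plug->B->R->C->L->E->refl->H->L'->F->R'->G->plug->A
Char 7 ('F'): step: R->5, L=0; F->plug->C->R->G->L->C->refl->D->L'->A->R'->B->plug->B
Char 8 ('D'): step: R->6, L=0; D->plug->D->R->B->L->B->refl->F->L'->D->R'->E->plug->E
Char 9 ('B'): step: R->7, L=0; B->plug->B->R->F->L->H->refl->E->L'->C->R'->D->plug->D
Char 10 ('A'): step: R->0, L->1 (L advanced); A->plug->G->R->F->L->B->refl->F->L'->G->R'->F->plug->C
Final: ciphertext=BBGCCABEDC, RIGHT=0, LEFT=1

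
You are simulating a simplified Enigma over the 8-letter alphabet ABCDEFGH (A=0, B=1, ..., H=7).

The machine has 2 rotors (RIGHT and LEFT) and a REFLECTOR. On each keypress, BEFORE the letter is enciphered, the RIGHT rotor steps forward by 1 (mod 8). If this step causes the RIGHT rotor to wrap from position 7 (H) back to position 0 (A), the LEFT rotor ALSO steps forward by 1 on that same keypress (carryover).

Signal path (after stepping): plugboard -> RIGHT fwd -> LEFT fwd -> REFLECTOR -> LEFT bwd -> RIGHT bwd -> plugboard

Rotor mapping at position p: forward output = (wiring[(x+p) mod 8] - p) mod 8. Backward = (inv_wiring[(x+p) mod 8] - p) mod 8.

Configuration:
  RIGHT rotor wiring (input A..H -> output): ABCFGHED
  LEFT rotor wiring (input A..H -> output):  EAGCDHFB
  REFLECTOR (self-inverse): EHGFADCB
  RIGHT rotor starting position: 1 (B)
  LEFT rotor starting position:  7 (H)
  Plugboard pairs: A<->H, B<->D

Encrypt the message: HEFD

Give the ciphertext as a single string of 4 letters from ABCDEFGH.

Char 1 ('H'): step: R->2, L=7; H->plug->A->R->A->L->C->refl->G->L'->H->R'->H->plug->A
Char 2 ('E'): step: R->3, L=7; E->plug->E->R->A->L->C->refl->G->L'->H->R'->H->plug->A
Char 3 ('F'): step: R->4, L=7; F->plug->F->R->F->L->E->refl->A->L'->G->R'->G->plug->G
Char 4 ('D'): step: R->5, L=7; D->plug->B->R->H->L->G->refl->C->L'->A->R'->G->plug->G

Answer: AAGG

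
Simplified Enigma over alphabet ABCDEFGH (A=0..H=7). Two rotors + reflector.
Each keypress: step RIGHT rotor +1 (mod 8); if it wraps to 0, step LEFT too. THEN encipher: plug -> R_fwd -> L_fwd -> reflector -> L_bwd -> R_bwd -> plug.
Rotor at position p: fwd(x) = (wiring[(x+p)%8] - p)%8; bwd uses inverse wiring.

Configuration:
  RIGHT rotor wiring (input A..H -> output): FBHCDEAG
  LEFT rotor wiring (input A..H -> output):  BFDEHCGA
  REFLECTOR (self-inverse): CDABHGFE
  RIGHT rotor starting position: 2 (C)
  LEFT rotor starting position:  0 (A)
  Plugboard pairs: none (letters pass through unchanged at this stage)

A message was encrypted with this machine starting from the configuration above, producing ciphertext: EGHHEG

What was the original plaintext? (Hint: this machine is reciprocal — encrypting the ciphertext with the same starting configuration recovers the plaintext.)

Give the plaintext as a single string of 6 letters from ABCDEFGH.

Char 1 ('E'): step: R->3, L=0; E->plug->E->R->D->L->E->refl->H->L'->E->R'->H->plug->H
Char 2 ('G'): step: R->4, L=0; G->plug->G->R->D->L->E->refl->H->L'->E->R'->C->plug->C
Char 3 ('H'): step: R->5, L=0; H->plug->H->R->G->L->G->refl->F->L'->B->R'->C->plug->C
Char 4 ('H'): step: R->6, L=0; H->plug->H->R->G->L->G->refl->F->L'->B->R'->E->plug->E
Char 5 ('E'): step: R->7, L=0; E->plug->E->R->D->L->E->refl->H->L'->E->R'->F->plug->F
Char 6 ('G'): step: R->0, L->1 (L advanced); G->plug->G->R->A->L->E->refl->H->L'->G->R'->H->plug->H

Answer: HCCEFH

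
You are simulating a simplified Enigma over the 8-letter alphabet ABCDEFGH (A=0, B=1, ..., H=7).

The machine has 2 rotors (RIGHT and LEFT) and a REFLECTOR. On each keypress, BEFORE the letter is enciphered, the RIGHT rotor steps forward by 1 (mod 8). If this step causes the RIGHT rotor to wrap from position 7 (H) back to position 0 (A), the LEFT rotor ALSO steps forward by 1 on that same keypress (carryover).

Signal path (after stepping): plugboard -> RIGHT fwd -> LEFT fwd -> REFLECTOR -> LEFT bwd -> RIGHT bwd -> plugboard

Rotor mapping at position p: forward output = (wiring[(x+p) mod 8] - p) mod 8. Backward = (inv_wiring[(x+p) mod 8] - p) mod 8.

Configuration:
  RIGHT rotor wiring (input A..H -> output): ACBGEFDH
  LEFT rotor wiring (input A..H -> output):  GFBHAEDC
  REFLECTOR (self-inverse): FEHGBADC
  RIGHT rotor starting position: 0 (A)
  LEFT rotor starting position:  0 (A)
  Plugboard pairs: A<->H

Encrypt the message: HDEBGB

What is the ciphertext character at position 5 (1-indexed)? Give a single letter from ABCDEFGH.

Char 1 ('H'): step: R->1, L=0; H->plug->A->R->B->L->F->refl->A->L'->E->R'->E->plug->E
Char 2 ('D'): step: R->2, L=0; D->plug->D->R->D->L->H->refl->C->L'->H->R'->A->plug->H
Char 3 ('E'): step: R->3, L=0; E->plug->E->R->E->L->A->refl->F->L'->B->R'->B->plug->B
Char 4 ('B'): step: R->4, L=0; B->plug->B->R->B->L->F->refl->A->L'->E->R'->E->plug->E
Char 5 ('G'): step: R->5, L=0; G->plug->G->R->B->L->F->refl->A->L'->E->R'->F->plug->F

F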